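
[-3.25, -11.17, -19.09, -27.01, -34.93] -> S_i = -3.25 + -7.92*i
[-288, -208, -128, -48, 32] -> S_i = -288 + 80*i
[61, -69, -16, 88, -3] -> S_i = Random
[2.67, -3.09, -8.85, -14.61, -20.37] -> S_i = 2.67 + -5.76*i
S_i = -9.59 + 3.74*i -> [-9.59, -5.85, -2.11, 1.63, 5.37]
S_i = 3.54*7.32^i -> [3.54, 25.91, 189.68, 1388.47, 10163.6]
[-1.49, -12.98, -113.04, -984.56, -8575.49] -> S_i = -1.49*8.71^i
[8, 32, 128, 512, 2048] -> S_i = 8*4^i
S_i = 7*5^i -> [7, 35, 175, 875, 4375]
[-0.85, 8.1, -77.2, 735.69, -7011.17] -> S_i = -0.85*(-9.53)^i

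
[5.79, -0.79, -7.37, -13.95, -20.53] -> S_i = 5.79 + -6.58*i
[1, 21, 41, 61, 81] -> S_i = 1 + 20*i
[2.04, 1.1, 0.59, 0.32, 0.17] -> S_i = 2.04*0.54^i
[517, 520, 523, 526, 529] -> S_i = 517 + 3*i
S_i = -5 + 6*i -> [-5, 1, 7, 13, 19]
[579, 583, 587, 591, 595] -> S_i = 579 + 4*i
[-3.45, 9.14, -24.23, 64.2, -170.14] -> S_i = -3.45*(-2.65)^i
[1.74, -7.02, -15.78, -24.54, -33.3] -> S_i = 1.74 + -8.76*i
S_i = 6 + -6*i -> [6, 0, -6, -12, -18]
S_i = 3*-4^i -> [3, -12, 48, -192, 768]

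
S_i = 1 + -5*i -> [1, -4, -9, -14, -19]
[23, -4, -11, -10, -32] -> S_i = Random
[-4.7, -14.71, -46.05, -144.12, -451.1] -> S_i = -4.70*3.13^i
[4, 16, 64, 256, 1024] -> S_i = 4*4^i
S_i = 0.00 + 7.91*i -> [0.0, 7.91, 15.82, 23.73, 31.64]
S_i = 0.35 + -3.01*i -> [0.35, -2.66, -5.67, -8.68, -11.69]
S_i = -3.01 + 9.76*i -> [-3.01, 6.75, 16.51, 26.27, 36.03]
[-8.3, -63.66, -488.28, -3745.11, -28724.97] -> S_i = -8.30*7.67^i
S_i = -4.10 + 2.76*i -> [-4.1, -1.34, 1.42, 4.18, 6.94]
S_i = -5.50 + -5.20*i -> [-5.5, -10.7, -15.9, -21.1, -26.3]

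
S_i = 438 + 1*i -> [438, 439, 440, 441, 442]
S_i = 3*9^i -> [3, 27, 243, 2187, 19683]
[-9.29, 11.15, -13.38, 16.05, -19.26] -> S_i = -9.29*(-1.20)^i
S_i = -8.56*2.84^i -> [-8.56, -24.31, -69.04, -196.08, -556.86]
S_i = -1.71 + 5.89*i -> [-1.71, 4.18, 10.07, 15.96, 21.85]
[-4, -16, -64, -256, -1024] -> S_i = -4*4^i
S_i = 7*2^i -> [7, 14, 28, 56, 112]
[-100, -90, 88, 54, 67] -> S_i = Random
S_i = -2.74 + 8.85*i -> [-2.74, 6.11, 14.96, 23.81, 32.66]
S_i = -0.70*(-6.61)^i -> [-0.7, 4.63, -30.58, 202.16, -1336.3]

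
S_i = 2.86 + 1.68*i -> [2.86, 4.54, 6.22, 7.9, 9.58]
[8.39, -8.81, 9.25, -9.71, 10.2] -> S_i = 8.39*(-1.05)^i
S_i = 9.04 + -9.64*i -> [9.04, -0.6, -10.24, -19.88, -29.52]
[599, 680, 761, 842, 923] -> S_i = 599 + 81*i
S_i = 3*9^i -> [3, 27, 243, 2187, 19683]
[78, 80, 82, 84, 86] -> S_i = 78 + 2*i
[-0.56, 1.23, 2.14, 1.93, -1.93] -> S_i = Random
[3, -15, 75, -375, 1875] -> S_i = 3*-5^i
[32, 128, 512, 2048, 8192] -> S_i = 32*4^i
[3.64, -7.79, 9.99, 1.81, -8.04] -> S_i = Random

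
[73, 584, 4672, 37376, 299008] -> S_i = 73*8^i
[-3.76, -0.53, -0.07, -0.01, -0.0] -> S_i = -3.76*0.14^i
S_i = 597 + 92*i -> [597, 689, 781, 873, 965]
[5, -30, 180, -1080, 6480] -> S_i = 5*-6^i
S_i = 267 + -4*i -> [267, 263, 259, 255, 251]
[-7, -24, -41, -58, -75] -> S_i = -7 + -17*i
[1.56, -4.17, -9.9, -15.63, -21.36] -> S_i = 1.56 + -5.73*i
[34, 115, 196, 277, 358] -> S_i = 34 + 81*i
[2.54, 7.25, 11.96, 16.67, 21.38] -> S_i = 2.54 + 4.71*i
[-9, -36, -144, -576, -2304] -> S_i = -9*4^i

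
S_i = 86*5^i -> [86, 430, 2150, 10750, 53750]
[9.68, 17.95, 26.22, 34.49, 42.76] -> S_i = 9.68 + 8.27*i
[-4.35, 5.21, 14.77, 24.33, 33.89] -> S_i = -4.35 + 9.56*i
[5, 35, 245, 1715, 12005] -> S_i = 5*7^i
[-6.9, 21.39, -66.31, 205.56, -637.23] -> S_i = -6.90*(-3.10)^i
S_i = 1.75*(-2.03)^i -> [1.75, -3.55, 7.21, -14.64, 29.72]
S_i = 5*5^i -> [5, 25, 125, 625, 3125]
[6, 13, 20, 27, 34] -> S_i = 6 + 7*i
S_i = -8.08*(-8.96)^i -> [-8.08, 72.4, -648.68, 5812.13, -52076.69]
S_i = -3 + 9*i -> [-3, 6, 15, 24, 33]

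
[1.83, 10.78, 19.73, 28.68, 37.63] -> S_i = 1.83 + 8.95*i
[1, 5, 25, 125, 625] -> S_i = 1*5^i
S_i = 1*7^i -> [1, 7, 49, 343, 2401]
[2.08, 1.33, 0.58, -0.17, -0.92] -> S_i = 2.08 + -0.75*i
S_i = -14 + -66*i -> [-14, -80, -146, -212, -278]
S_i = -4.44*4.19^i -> [-4.44, -18.6, -77.95, -326.61, -1368.48]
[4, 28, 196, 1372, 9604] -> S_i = 4*7^i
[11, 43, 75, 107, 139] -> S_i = 11 + 32*i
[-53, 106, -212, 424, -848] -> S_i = -53*-2^i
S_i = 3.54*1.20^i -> [3.54, 4.25, 5.1, 6.12, 7.34]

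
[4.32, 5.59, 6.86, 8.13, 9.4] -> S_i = 4.32 + 1.27*i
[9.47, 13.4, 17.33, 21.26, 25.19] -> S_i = 9.47 + 3.93*i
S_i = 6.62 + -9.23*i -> [6.62, -2.61, -11.84, -21.07, -30.3]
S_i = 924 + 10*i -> [924, 934, 944, 954, 964]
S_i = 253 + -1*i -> [253, 252, 251, 250, 249]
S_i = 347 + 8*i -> [347, 355, 363, 371, 379]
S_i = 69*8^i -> [69, 552, 4416, 35328, 282624]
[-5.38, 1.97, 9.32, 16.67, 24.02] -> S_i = -5.38 + 7.35*i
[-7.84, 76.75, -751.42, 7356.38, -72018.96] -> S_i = -7.84*(-9.79)^i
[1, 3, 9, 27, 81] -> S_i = 1*3^i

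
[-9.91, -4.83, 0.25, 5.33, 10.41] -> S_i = -9.91 + 5.08*i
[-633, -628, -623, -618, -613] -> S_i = -633 + 5*i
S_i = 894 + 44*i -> [894, 938, 982, 1026, 1070]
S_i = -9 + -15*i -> [-9, -24, -39, -54, -69]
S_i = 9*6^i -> [9, 54, 324, 1944, 11664]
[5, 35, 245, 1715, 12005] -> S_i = 5*7^i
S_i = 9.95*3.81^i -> [9.95, 37.91, 144.44, 550.3, 2096.64]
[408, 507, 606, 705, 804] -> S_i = 408 + 99*i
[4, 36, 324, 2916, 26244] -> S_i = 4*9^i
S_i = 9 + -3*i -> [9, 6, 3, 0, -3]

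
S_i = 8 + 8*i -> [8, 16, 24, 32, 40]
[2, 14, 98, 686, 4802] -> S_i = 2*7^i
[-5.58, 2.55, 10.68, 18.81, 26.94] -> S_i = -5.58 + 8.13*i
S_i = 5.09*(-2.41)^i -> [5.09, -12.27, 29.56, -71.25, 171.71]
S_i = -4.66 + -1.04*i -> [-4.66, -5.7, -6.74, -7.78, -8.82]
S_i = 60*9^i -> [60, 540, 4860, 43740, 393660]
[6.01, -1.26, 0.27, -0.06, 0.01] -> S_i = 6.01*(-0.21)^i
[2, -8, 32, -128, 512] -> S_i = 2*-4^i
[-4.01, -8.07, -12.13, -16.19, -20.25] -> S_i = -4.01 + -4.06*i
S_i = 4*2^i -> [4, 8, 16, 32, 64]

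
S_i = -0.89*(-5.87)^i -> [-0.89, 5.22, -30.67, 180.01, -1056.68]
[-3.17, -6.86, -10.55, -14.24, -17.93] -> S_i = -3.17 + -3.69*i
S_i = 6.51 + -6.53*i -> [6.51, -0.02, -6.55, -13.08, -19.61]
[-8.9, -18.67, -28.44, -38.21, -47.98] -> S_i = -8.90 + -9.77*i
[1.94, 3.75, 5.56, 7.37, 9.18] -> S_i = 1.94 + 1.81*i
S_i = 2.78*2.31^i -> [2.78, 6.42, 14.83, 34.27, 79.16]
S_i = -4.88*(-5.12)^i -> [-4.88, 24.99, -127.93, 654.98, -3353.51]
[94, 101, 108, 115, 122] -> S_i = 94 + 7*i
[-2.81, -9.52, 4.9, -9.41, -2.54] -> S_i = Random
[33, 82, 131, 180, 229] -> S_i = 33 + 49*i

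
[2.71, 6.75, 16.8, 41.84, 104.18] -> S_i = 2.71*2.49^i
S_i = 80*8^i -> [80, 640, 5120, 40960, 327680]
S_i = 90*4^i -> [90, 360, 1440, 5760, 23040]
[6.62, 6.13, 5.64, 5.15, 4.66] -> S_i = 6.62 + -0.49*i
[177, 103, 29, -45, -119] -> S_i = 177 + -74*i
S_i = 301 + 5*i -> [301, 306, 311, 316, 321]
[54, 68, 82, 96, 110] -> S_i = 54 + 14*i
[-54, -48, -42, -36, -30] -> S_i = -54 + 6*i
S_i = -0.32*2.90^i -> [-0.32, -0.93, -2.69, -7.8, -22.63]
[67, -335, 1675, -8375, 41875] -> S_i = 67*-5^i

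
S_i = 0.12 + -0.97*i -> [0.12, -0.85, -1.82, -2.79, -3.76]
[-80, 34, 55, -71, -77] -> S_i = Random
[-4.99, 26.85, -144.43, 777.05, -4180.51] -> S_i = -4.99*(-5.38)^i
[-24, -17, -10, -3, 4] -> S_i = -24 + 7*i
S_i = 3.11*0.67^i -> [3.11, 2.08, 1.4, 0.94, 0.63]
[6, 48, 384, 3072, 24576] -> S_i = 6*8^i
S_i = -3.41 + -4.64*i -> [-3.41, -8.05, -12.69, -17.33, -21.97]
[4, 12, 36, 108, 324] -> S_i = 4*3^i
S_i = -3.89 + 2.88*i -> [-3.89, -1.01, 1.87, 4.75, 7.63]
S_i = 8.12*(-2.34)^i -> [8.12, -19.0, 44.46, -104.04, 243.46]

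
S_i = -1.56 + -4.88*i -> [-1.56, -6.44, -11.32, -16.2, -21.08]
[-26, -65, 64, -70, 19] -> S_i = Random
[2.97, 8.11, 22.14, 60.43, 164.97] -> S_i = 2.97*2.73^i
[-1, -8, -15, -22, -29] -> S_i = -1 + -7*i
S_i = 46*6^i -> [46, 276, 1656, 9936, 59616]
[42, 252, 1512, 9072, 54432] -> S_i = 42*6^i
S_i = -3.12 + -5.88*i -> [-3.12, -9.0, -14.88, -20.76, -26.64]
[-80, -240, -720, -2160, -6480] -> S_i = -80*3^i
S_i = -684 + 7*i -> [-684, -677, -670, -663, -656]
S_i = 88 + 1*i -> [88, 89, 90, 91, 92]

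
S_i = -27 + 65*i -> [-27, 38, 103, 168, 233]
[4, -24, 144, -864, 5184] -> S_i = 4*-6^i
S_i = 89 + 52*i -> [89, 141, 193, 245, 297]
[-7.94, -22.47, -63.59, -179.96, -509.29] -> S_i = -7.94*2.83^i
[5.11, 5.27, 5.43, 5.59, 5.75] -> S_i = 5.11 + 0.16*i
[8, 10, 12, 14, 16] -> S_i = 8 + 2*i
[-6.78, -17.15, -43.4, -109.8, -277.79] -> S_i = -6.78*2.53^i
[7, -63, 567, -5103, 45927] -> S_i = 7*-9^i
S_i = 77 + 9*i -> [77, 86, 95, 104, 113]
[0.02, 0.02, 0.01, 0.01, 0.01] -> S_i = 0.02*0.78^i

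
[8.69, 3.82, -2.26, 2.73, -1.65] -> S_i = Random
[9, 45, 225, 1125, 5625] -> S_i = 9*5^i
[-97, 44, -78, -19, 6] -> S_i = Random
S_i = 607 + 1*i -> [607, 608, 609, 610, 611]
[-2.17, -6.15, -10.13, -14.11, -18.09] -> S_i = -2.17 + -3.98*i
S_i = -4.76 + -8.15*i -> [-4.76, -12.91, -21.06, -29.21, -37.36]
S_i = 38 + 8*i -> [38, 46, 54, 62, 70]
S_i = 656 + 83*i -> [656, 739, 822, 905, 988]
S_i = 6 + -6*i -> [6, 0, -6, -12, -18]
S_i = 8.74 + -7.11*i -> [8.74, 1.63, -5.48, -12.59, -19.7]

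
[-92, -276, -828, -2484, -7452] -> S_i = -92*3^i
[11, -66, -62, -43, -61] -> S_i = Random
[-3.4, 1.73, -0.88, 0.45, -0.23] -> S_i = -3.40*(-0.51)^i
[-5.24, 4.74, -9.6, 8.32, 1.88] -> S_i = Random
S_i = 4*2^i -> [4, 8, 16, 32, 64]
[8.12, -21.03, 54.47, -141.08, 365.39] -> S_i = 8.12*(-2.59)^i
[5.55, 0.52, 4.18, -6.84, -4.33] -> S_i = Random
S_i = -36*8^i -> [-36, -288, -2304, -18432, -147456]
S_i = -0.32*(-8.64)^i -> [-0.32, 2.76, -23.89, 206.39, -1783.22]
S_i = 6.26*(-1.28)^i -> [6.26, -8.01, 10.26, -13.13, 16.8]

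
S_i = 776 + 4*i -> [776, 780, 784, 788, 792]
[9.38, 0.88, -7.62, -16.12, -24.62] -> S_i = 9.38 + -8.50*i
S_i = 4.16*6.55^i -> [4.16, 27.25, 178.47, 1169.01, 7657.0]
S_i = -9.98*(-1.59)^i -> [-9.98, 15.87, -25.23, 40.12, -63.79]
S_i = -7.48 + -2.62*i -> [-7.48, -10.1, -12.72, -15.34, -17.96]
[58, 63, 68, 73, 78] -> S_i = 58 + 5*i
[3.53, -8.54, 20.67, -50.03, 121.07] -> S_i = 3.53*(-2.42)^i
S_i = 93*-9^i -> [93, -837, 7533, -67797, 610173]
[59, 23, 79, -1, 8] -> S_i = Random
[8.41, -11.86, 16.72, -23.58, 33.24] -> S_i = 8.41*(-1.41)^i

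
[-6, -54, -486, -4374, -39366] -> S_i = -6*9^i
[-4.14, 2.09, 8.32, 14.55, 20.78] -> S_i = -4.14 + 6.23*i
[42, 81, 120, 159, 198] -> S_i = 42 + 39*i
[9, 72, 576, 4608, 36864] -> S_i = 9*8^i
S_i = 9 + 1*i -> [9, 10, 11, 12, 13]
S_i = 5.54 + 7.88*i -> [5.54, 13.42, 21.3, 29.18, 37.06]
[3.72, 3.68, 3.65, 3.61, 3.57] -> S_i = 3.72*0.99^i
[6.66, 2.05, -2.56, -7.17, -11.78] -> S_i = 6.66 + -4.61*i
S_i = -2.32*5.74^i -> [-2.32, -13.32, -76.44, -438.76, -2518.46]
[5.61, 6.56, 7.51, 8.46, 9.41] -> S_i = 5.61 + 0.95*i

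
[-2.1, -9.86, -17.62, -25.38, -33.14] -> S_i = -2.10 + -7.76*i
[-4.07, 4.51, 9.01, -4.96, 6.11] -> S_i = Random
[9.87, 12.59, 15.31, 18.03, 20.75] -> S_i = 9.87 + 2.72*i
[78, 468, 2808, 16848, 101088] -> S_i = 78*6^i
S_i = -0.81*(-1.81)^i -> [-0.81, 1.47, -2.65, 4.8, -8.69]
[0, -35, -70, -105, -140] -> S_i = 0 + -35*i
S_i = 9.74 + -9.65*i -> [9.74, 0.09, -9.56, -19.21, -28.86]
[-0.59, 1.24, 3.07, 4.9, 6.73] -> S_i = -0.59 + 1.83*i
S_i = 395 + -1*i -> [395, 394, 393, 392, 391]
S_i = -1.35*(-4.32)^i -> [-1.35, 5.83, -25.19, 108.84, -470.18]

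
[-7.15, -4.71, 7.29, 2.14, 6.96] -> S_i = Random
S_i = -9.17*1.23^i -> [-9.17, -11.28, -13.87, -17.06, -20.99]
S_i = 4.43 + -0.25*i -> [4.43, 4.18, 3.93, 3.68, 3.43]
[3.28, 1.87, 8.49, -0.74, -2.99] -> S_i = Random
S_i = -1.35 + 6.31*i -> [-1.35, 4.96, 11.27, 17.58, 23.89]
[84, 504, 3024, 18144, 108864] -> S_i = 84*6^i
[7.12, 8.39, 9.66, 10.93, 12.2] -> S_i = 7.12 + 1.27*i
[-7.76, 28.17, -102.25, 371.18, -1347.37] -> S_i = -7.76*(-3.63)^i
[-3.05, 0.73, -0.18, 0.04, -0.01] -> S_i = -3.05*(-0.24)^i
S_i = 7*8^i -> [7, 56, 448, 3584, 28672]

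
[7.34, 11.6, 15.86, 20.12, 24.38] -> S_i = 7.34 + 4.26*i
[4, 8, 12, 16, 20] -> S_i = 4 + 4*i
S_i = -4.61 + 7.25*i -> [-4.61, 2.64, 9.89, 17.14, 24.39]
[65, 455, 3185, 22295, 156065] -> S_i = 65*7^i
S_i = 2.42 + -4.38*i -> [2.42, -1.96, -6.34, -10.72, -15.1]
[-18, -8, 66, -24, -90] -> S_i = Random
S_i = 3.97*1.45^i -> [3.97, 5.76, 8.35, 12.1, 17.55]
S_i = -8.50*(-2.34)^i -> [-8.5, 19.89, -46.54, 108.91, -254.85]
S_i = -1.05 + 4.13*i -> [-1.05, 3.08, 7.21, 11.34, 15.47]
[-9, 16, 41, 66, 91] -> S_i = -9 + 25*i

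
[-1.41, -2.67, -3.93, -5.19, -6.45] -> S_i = -1.41 + -1.26*i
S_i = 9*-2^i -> [9, -18, 36, -72, 144]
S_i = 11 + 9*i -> [11, 20, 29, 38, 47]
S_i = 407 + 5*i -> [407, 412, 417, 422, 427]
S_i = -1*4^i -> [-1, -4, -16, -64, -256]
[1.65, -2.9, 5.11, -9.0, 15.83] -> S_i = 1.65*(-1.76)^i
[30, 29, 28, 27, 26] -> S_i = 30 + -1*i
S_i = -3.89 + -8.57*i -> [-3.89, -12.46, -21.03, -29.6, -38.17]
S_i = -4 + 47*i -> [-4, 43, 90, 137, 184]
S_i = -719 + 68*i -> [-719, -651, -583, -515, -447]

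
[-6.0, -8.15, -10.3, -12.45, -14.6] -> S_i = -6.00 + -2.15*i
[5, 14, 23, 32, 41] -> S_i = 5 + 9*i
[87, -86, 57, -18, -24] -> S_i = Random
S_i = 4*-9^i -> [4, -36, 324, -2916, 26244]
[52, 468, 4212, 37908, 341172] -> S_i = 52*9^i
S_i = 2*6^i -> [2, 12, 72, 432, 2592]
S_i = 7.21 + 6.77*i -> [7.21, 13.98, 20.75, 27.52, 34.29]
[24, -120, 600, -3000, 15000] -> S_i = 24*-5^i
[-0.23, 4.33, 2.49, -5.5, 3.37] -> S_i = Random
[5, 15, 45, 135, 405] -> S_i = 5*3^i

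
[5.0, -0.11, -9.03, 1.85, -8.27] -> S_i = Random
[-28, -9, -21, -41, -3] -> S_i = Random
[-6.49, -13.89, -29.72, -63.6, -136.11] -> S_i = -6.49*2.14^i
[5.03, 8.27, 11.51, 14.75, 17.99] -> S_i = 5.03 + 3.24*i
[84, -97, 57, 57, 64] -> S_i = Random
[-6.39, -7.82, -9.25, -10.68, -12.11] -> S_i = -6.39 + -1.43*i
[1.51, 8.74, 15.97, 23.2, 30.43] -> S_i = 1.51 + 7.23*i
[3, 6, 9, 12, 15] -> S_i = 3 + 3*i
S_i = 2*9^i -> [2, 18, 162, 1458, 13122]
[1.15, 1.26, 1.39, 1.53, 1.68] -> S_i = 1.15*1.10^i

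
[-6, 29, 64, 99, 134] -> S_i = -6 + 35*i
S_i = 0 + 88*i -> [0, 88, 176, 264, 352]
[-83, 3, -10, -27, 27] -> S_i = Random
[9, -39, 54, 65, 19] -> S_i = Random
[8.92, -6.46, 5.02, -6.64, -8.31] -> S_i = Random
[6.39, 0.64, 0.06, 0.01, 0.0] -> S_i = 6.39*0.10^i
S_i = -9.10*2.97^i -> [-9.1, -27.03, -80.27, -238.4, -708.06]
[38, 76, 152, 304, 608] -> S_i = 38*2^i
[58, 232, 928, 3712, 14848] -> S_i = 58*4^i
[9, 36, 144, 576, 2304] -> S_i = 9*4^i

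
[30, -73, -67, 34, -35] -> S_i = Random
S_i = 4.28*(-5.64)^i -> [4.28, -24.14, 136.15, -767.86, 4330.72]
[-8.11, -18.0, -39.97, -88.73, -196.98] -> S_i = -8.11*2.22^i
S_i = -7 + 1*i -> [-7, -6, -5, -4, -3]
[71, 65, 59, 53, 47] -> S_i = 71 + -6*i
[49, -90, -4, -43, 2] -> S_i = Random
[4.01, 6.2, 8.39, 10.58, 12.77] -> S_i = 4.01 + 2.19*i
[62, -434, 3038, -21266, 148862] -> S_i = 62*-7^i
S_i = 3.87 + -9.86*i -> [3.87, -5.99, -15.85, -25.71, -35.57]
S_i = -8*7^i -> [-8, -56, -392, -2744, -19208]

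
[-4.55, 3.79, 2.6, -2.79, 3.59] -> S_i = Random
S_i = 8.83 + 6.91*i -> [8.83, 15.74, 22.65, 29.56, 36.47]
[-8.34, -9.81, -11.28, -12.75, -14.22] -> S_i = -8.34 + -1.47*i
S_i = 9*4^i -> [9, 36, 144, 576, 2304]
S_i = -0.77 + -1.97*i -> [-0.77, -2.74, -4.71, -6.68, -8.65]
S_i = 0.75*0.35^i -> [0.75, 0.26, 0.09, 0.03, 0.01]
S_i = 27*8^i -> [27, 216, 1728, 13824, 110592]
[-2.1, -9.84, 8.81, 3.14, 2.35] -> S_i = Random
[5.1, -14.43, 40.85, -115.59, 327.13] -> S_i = 5.10*(-2.83)^i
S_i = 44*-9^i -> [44, -396, 3564, -32076, 288684]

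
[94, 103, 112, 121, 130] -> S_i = 94 + 9*i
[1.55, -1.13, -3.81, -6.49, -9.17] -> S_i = 1.55 + -2.68*i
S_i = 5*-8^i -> [5, -40, 320, -2560, 20480]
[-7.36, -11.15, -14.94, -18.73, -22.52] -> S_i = -7.36 + -3.79*i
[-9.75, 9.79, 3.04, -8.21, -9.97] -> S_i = Random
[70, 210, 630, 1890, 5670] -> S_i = 70*3^i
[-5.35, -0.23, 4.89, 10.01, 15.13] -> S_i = -5.35 + 5.12*i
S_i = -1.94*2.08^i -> [-1.94, -4.04, -8.39, -17.46, -36.31]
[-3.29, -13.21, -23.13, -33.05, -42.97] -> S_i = -3.29 + -9.92*i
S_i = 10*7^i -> [10, 70, 490, 3430, 24010]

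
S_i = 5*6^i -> [5, 30, 180, 1080, 6480]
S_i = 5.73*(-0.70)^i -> [5.73, -4.01, 2.81, -1.97, 1.38]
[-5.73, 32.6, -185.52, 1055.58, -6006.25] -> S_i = -5.73*(-5.69)^i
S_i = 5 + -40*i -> [5, -35, -75, -115, -155]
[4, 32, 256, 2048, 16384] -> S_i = 4*8^i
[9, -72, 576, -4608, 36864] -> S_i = 9*-8^i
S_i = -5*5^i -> [-5, -25, -125, -625, -3125]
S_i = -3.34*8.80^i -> [-3.34, -29.39, -258.65, -2276.12, -20029.83]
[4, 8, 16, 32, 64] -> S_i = 4*2^i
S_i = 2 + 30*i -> [2, 32, 62, 92, 122]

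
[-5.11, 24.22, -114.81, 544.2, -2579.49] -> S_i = -5.11*(-4.74)^i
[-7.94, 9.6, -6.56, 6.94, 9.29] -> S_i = Random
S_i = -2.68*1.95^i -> [-2.68, -5.23, -10.19, -19.87, -38.75]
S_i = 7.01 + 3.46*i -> [7.01, 10.47, 13.93, 17.39, 20.85]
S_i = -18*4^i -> [-18, -72, -288, -1152, -4608]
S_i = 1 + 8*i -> [1, 9, 17, 25, 33]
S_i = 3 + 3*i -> [3, 6, 9, 12, 15]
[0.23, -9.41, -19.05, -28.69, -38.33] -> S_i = 0.23 + -9.64*i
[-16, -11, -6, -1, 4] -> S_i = -16 + 5*i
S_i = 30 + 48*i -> [30, 78, 126, 174, 222]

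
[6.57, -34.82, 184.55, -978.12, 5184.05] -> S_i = 6.57*(-5.30)^i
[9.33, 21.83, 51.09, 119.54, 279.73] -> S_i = 9.33*2.34^i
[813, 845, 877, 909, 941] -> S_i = 813 + 32*i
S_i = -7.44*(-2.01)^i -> [-7.44, 14.95, -30.06, 60.42, -121.44]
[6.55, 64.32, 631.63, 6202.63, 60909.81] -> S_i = 6.55*9.82^i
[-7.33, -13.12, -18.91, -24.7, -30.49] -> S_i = -7.33 + -5.79*i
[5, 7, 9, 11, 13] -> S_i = 5 + 2*i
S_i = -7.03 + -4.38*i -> [-7.03, -11.41, -15.79, -20.17, -24.55]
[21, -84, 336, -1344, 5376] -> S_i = 21*-4^i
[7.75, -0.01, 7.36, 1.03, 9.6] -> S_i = Random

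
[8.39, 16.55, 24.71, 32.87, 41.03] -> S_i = 8.39 + 8.16*i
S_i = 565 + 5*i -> [565, 570, 575, 580, 585]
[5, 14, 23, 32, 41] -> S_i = 5 + 9*i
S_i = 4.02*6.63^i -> [4.02, 26.65, 176.71, 1171.57, 7767.48]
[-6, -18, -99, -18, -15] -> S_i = Random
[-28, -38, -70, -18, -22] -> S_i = Random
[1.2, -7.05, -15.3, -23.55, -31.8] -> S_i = 1.20 + -8.25*i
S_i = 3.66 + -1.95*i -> [3.66, 1.71, -0.24, -2.19, -4.14]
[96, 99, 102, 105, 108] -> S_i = 96 + 3*i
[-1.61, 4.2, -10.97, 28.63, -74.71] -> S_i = -1.61*(-2.61)^i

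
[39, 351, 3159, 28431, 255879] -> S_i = 39*9^i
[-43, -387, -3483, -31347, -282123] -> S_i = -43*9^i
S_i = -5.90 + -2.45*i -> [-5.9, -8.35, -10.8, -13.25, -15.7]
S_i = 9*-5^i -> [9, -45, 225, -1125, 5625]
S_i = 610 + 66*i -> [610, 676, 742, 808, 874]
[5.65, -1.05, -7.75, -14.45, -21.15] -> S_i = 5.65 + -6.70*i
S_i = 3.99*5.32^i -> [3.99, 21.23, 112.93, 600.77, 3196.09]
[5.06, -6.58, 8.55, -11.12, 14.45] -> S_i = 5.06*(-1.30)^i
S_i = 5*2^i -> [5, 10, 20, 40, 80]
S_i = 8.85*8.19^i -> [8.85, 72.48, 593.62, 4861.78, 39817.95]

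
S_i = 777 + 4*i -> [777, 781, 785, 789, 793]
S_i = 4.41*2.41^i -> [4.41, 10.63, 25.61, 61.73, 148.77]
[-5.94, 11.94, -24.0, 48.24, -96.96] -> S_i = -5.94*(-2.01)^i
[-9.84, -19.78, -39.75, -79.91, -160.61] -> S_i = -9.84*2.01^i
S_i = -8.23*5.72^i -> [-8.23, -47.08, -269.27, -1540.24, -8810.16]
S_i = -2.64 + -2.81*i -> [-2.64, -5.45, -8.26, -11.07, -13.88]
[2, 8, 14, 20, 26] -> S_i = 2 + 6*i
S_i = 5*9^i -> [5, 45, 405, 3645, 32805]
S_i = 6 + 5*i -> [6, 11, 16, 21, 26]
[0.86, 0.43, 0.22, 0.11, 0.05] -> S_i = 0.86*0.50^i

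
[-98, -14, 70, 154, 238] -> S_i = -98 + 84*i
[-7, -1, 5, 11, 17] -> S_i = -7 + 6*i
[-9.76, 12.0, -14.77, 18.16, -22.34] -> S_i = -9.76*(-1.23)^i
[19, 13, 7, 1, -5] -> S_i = 19 + -6*i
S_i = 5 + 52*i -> [5, 57, 109, 161, 213]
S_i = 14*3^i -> [14, 42, 126, 378, 1134]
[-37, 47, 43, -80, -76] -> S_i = Random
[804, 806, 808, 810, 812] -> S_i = 804 + 2*i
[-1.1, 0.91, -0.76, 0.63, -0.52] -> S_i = -1.10*(-0.83)^i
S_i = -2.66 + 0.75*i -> [-2.66, -1.91, -1.16, -0.41, 0.34]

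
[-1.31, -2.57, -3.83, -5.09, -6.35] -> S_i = -1.31 + -1.26*i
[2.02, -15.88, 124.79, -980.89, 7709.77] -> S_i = 2.02*(-7.86)^i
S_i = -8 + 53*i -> [-8, 45, 98, 151, 204]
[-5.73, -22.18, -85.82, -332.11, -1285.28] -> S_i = -5.73*3.87^i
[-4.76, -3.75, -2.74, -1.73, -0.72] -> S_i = -4.76 + 1.01*i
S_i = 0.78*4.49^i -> [0.78, 3.5, 15.72, 70.6, 317.02]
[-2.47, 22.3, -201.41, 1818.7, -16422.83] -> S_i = -2.47*(-9.03)^i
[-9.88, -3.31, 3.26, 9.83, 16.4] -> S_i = -9.88 + 6.57*i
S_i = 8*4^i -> [8, 32, 128, 512, 2048]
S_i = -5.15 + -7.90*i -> [-5.15, -13.05, -20.95, -28.85, -36.75]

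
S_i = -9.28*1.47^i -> [-9.28, -13.64, -20.05, -29.48, -43.33]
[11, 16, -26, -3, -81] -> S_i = Random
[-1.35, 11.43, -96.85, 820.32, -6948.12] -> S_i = -1.35*(-8.47)^i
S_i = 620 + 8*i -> [620, 628, 636, 644, 652]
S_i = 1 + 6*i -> [1, 7, 13, 19, 25]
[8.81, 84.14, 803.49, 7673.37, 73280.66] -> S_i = 8.81*9.55^i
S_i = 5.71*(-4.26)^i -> [5.71, -24.32, 103.62, -441.43, 1880.51]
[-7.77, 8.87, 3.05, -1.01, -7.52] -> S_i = Random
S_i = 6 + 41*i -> [6, 47, 88, 129, 170]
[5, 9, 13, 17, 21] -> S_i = 5 + 4*i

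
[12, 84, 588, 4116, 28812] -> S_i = 12*7^i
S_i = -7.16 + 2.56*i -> [-7.16, -4.6, -2.04, 0.52, 3.08]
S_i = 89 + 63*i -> [89, 152, 215, 278, 341]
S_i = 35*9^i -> [35, 315, 2835, 25515, 229635]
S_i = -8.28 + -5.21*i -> [-8.28, -13.49, -18.7, -23.91, -29.12]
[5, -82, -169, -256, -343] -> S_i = 5 + -87*i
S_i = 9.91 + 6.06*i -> [9.91, 15.97, 22.03, 28.09, 34.15]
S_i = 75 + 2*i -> [75, 77, 79, 81, 83]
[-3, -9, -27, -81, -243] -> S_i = -3*3^i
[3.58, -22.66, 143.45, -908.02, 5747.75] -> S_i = 3.58*(-6.33)^i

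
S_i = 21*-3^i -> [21, -63, 189, -567, 1701]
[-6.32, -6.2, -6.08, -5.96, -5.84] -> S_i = -6.32 + 0.12*i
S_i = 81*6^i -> [81, 486, 2916, 17496, 104976]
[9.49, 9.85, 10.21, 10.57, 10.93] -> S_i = 9.49 + 0.36*i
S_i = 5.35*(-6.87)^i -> [5.35, -36.75, 252.5, -1734.7, 11917.38]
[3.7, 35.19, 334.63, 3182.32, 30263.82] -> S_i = 3.70*9.51^i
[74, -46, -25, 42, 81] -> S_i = Random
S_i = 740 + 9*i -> [740, 749, 758, 767, 776]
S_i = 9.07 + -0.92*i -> [9.07, 8.15, 7.23, 6.31, 5.39]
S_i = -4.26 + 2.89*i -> [-4.26, -1.37, 1.52, 4.41, 7.3]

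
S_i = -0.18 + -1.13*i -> [-0.18, -1.31, -2.44, -3.57, -4.7]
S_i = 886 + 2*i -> [886, 888, 890, 892, 894]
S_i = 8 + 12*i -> [8, 20, 32, 44, 56]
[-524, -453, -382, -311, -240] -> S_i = -524 + 71*i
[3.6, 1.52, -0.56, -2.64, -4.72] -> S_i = 3.60 + -2.08*i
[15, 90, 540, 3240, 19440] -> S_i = 15*6^i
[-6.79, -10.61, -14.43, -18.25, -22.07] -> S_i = -6.79 + -3.82*i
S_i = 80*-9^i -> [80, -720, 6480, -58320, 524880]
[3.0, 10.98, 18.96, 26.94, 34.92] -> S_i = 3.00 + 7.98*i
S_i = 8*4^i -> [8, 32, 128, 512, 2048]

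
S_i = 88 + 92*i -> [88, 180, 272, 364, 456]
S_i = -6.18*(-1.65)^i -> [-6.18, 10.2, -16.83, 27.76, -45.81]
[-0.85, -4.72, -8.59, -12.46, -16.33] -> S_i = -0.85 + -3.87*i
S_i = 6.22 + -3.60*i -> [6.22, 2.62, -0.98, -4.58, -8.18]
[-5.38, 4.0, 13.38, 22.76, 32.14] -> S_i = -5.38 + 9.38*i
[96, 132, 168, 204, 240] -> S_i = 96 + 36*i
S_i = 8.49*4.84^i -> [8.49, 41.09, 198.88, 962.6, 4658.96]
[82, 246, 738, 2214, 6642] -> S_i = 82*3^i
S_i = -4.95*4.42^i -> [-4.95, -21.88, -96.71, -427.44, -1889.27]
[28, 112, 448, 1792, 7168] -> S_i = 28*4^i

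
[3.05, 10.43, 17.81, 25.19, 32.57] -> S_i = 3.05 + 7.38*i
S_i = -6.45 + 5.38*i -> [-6.45, -1.07, 4.31, 9.69, 15.07]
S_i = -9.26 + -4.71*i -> [-9.26, -13.97, -18.68, -23.39, -28.1]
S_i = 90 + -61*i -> [90, 29, -32, -93, -154]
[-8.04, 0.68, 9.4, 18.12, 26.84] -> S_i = -8.04 + 8.72*i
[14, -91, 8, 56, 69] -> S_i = Random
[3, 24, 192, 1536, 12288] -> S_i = 3*8^i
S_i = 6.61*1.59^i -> [6.61, 10.51, 16.71, 26.57, 42.25]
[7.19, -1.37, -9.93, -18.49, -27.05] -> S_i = 7.19 + -8.56*i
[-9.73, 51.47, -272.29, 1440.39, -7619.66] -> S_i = -9.73*(-5.29)^i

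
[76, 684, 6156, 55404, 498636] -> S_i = 76*9^i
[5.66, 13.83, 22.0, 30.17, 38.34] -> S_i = 5.66 + 8.17*i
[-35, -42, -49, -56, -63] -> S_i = -35 + -7*i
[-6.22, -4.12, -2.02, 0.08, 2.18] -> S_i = -6.22 + 2.10*i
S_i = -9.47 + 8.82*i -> [-9.47, -0.65, 8.17, 16.99, 25.81]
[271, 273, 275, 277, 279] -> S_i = 271 + 2*i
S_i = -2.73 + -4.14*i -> [-2.73, -6.87, -11.01, -15.15, -19.29]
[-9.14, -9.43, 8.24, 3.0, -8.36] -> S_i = Random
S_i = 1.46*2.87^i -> [1.46, 4.19, 12.03, 34.51, 99.06]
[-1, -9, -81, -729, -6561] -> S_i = -1*9^i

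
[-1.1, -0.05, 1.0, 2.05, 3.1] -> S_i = -1.10 + 1.05*i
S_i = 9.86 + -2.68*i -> [9.86, 7.18, 4.5, 1.82, -0.86]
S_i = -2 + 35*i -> [-2, 33, 68, 103, 138]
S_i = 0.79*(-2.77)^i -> [0.79, -2.19, 6.06, -16.79, 46.51]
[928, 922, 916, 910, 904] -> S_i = 928 + -6*i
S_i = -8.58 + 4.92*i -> [-8.58, -3.66, 1.26, 6.18, 11.1]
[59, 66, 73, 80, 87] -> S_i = 59 + 7*i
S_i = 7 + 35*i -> [7, 42, 77, 112, 147]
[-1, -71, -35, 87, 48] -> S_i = Random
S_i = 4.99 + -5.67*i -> [4.99, -0.68, -6.35, -12.02, -17.69]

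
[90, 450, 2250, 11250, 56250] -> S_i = 90*5^i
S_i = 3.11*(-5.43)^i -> [3.11, -16.89, 91.7, -497.92, 2703.71]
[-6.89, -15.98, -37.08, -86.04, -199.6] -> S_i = -6.89*2.32^i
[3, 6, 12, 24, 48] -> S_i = 3*2^i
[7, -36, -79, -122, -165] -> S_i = 7 + -43*i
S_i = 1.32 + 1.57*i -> [1.32, 2.89, 4.46, 6.03, 7.6]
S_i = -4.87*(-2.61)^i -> [-4.87, 12.71, -33.17, 86.59, -225.99]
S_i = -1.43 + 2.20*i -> [-1.43, 0.77, 2.97, 5.17, 7.37]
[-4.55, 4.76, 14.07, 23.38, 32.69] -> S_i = -4.55 + 9.31*i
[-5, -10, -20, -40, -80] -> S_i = -5*2^i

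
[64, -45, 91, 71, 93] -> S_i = Random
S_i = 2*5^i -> [2, 10, 50, 250, 1250]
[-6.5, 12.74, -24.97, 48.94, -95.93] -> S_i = -6.50*(-1.96)^i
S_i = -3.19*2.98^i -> [-3.19, -9.51, -28.33, -84.42, -251.57]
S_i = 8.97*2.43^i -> [8.97, 21.8, 52.97, 128.71, 312.76]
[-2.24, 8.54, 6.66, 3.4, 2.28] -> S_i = Random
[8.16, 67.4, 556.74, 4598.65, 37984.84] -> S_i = 8.16*8.26^i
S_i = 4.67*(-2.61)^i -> [4.67, -12.19, 31.81, -83.03, 216.71]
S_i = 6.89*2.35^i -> [6.89, 16.19, 38.05, 89.42, 210.13]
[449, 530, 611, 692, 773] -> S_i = 449 + 81*i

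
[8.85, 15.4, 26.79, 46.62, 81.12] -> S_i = 8.85*1.74^i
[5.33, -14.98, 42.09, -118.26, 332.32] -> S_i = 5.33*(-2.81)^i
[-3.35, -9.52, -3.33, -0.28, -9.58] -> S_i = Random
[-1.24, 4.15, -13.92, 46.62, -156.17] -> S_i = -1.24*(-3.35)^i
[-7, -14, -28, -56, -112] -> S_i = -7*2^i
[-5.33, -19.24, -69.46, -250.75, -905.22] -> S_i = -5.33*3.61^i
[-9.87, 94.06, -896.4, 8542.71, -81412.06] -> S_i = -9.87*(-9.53)^i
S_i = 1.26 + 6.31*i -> [1.26, 7.57, 13.88, 20.19, 26.5]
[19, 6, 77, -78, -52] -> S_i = Random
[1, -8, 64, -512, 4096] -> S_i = 1*-8^i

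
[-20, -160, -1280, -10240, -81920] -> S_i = -20*8^i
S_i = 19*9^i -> [19, 171, 1539, 13851, 124659]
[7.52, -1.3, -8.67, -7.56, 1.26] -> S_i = Random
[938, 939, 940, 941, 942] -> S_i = 938 + 1*i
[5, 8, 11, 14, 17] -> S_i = 5 + 3*i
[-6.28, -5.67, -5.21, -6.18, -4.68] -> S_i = Random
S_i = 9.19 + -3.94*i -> [9.19, 5.25, 1.31, -2.63, -6.57]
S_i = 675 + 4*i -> [675, 679, 683, 687, 691]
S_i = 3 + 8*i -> [3, 11, 19, 27, 35]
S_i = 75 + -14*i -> [75, 61, 47, 33, 19]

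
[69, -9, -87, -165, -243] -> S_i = 69 + -78*i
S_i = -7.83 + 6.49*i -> [-7.83, -1.34, 5.15, 11.64, 18.13]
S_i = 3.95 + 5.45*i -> [3.95, 9.4, 14.85, 20.3, 25.75]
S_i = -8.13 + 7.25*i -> [-8.13, -0.88, 6.37, 13.62, 20.87]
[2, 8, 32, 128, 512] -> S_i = 2*4^i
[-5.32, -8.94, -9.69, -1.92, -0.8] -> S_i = Random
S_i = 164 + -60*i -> [164, 104, 44, -16, -76]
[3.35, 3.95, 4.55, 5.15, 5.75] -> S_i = 3.35 + 0.60*i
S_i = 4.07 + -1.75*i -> [4.07, 2.32, 0.57, -1.18, -2.93]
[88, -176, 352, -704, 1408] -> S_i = 88*-2^i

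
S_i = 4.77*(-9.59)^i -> [4.77, -45.74, 438.69, -4207.02, 40345.29]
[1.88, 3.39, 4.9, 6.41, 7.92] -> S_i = 1.88 + 1.51*i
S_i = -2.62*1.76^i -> [-2.62, -4.61, -8.12, -14.28, -25.14]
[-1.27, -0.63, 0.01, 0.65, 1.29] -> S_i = -1.27 + 0.64*i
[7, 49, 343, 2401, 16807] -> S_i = 7*7^i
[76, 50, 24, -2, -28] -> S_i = 76 + -26*i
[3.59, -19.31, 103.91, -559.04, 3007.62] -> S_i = 3.59*(-5.38)^i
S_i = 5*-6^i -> [5, -30, 180, -1080, 6480]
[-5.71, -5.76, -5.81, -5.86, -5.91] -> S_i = -5.71 + -0.05*i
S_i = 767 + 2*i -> [767, 769, 771, 773, 775]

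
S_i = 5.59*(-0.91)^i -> [5.59, -5.09, 4.63, -4.21, 3.83]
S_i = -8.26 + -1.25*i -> [-8.26, -9.51, -10.76, -12.01, -13.26]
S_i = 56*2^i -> [56, 112, 224, 448, 896]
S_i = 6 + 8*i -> [6, 14, 22, 30, 38]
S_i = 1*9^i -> [1, 9, 81, 729, 6561]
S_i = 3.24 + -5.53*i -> [3.24, -2.29, -7.82, -13.35, -18.88]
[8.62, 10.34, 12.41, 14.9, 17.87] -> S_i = 8.62*1.20^i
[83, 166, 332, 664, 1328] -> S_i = 83*2^i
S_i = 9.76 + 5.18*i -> [9.76, 14.94, 20.12, 25.3, 30.48]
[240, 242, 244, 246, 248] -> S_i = 240 + 2*i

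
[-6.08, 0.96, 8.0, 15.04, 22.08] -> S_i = -6.08 + 7.04*i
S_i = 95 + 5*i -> [95, 100, 105, 110, 115]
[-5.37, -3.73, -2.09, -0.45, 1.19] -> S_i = -5.37 + 1.64*i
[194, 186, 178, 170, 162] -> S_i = 194 + -8*i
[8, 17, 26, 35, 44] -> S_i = 8 + 9*i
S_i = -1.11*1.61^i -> [-1.11, -1.79, -2.88, -4.63, -7.46]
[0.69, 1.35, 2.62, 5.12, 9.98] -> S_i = 0.69*1.95^i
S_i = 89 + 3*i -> [89, 92, 95, 98, 101]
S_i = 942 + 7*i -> [942, 949, 956, 963, 970]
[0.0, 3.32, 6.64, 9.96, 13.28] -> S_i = -0.00 + 3.32*i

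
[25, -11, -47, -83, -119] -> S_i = 25 + -36*i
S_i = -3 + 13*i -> [-3, 10, 23, 36, 49]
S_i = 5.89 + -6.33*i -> [5.89, -0.44, -6.77, -13.1, -19.43]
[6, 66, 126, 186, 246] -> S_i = 6 + 60*i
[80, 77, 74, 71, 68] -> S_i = 80 + -3*i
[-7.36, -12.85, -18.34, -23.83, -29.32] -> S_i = -7.36 + -5.49*i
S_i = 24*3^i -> [24, 72, 216, 648, 1944]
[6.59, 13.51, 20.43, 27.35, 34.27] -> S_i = 6.59 + 6.92*i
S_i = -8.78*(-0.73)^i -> [-8.78, 6.41, -4.68, 3.42, -2.49]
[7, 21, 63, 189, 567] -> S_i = 7*3^i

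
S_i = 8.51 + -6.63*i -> [8.51, 1.88, -4.75, -11.38, -18.01]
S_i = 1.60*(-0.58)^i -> [1.6, -0.93, 0.54, -0.31, 0.18]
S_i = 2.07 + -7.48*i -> [2.07, -5.41, -12.89, -20.37, -27.85]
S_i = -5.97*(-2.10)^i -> [-5.97, 12.54, -26.33, 55.29, -116.11]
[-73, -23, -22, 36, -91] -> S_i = Random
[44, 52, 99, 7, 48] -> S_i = Random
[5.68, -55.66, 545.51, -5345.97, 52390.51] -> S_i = 5.68*(-9.80)^i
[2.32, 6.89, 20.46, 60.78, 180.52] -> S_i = 2.32*2.97^i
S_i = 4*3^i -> [4, 12, 36, 108, 324]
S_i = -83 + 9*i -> [-83, -74, -65, -56, -47]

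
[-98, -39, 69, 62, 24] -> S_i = Random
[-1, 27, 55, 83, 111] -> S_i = -1 + 28*i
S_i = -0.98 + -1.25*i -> [-0.98, -2.23, -3.48, -4.73, -5.98]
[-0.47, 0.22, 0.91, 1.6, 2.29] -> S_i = -0.47 + 0.69*i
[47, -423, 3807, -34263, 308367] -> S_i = 47*-9^i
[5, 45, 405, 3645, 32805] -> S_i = 5*9^i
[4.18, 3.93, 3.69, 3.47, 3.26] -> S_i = 4.18*0.94^i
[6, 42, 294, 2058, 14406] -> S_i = 6*7^i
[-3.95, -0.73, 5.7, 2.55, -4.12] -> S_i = Random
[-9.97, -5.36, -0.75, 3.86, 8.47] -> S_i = -9.97 + 4.61*i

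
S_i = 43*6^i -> [43, 258, 1548, 9288, 55728]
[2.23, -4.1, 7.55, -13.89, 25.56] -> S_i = 2.23*(-1.84)^i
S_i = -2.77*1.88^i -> [-2.77, -5.21, -9.79, -18.41, -34.6]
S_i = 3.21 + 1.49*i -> [3.21, 4.7, 6.19, 7.68, 9.17]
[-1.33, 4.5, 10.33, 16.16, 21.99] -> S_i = -1.33 + 5.83*i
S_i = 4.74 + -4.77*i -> [4.74, -0.03, -4.8, -9.57, -14.34]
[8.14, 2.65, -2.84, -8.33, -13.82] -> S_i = 8.14 + -5.49*i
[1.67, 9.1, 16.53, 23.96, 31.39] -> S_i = 1.67 + 7.43*i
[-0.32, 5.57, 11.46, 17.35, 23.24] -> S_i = -0.32 + 5.89*i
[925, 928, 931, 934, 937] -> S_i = 925 + 3*i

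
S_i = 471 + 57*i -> [471, 528, 585, 642, 699]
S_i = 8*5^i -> [8, 40, 200, 1000, 5000]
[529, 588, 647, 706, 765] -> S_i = 529 + 59*i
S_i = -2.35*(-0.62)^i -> [-2.35, 1.46, -0.9, 0.56, -0.35]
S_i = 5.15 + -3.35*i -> [5.15, 1.8, -1.55, -4.9, -8.25]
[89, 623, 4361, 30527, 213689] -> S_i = 89*7^i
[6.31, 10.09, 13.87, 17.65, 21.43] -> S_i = 6.31 + 3.78*i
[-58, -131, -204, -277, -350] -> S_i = -58 + -73*i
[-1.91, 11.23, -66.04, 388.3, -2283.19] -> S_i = -1.91*(-5.88)^i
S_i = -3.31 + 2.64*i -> [-3.31, -0.67, 1.97, 4.61, 7.25]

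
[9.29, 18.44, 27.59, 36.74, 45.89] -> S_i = 9.29 + 9.15*i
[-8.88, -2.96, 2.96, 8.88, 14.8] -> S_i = -8.88 + 5.92*i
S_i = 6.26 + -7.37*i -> [6.26, -1.11, -8.48, -15.85, -23.22]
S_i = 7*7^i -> [7, 49, 343, 2401, 16807]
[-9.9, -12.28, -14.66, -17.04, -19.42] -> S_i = -9.90 + -2.38*i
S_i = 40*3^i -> [40, 120, 360, 1080, 3240]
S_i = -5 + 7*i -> [-5, 2, 9, 16, 23]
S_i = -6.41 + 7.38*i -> [-6.41, 0.97, 8.35, 15.73, 23.11]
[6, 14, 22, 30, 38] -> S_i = 6 + 8*i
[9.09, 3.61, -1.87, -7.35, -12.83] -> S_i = 9.09 + -5.48*i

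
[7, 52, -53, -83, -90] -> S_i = Random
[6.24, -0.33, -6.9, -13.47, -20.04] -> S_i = 6.24 + -6.57*i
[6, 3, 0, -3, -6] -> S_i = 6 + -3*i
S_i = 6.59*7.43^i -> [6.59, 48.96, 363.8, 2703.04, 20083.56]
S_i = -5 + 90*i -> [-5, 85, 175, 265, 355]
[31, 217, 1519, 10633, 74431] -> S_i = 31*7^i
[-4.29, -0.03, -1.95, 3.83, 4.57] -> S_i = Random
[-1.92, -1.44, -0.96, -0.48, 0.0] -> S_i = -1.92 + 0.48*i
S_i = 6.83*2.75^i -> [6.83, 18.78, 51.65, 142.04, 390.62]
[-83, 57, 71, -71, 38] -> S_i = Random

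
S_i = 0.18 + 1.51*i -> [0.18, 1.69, 3.2, 4.71, 6.22]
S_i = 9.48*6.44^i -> [9.48, 61.05, 393.17, 2532.01, 16306.16]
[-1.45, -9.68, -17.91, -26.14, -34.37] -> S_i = -1.45 + -8.23*i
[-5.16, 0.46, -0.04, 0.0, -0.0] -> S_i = -5.16*(-0.09)^i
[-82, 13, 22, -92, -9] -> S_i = Random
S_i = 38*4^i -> [38, 152, 608, 2432, 9728]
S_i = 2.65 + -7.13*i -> [2.65, -4.48, -11.61, -18.74, -25.87]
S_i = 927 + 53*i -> [927, 980, 1033, 1086, 1139]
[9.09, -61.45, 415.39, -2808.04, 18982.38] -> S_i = 9.09*(-6.76)^i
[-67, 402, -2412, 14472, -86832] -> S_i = -67*-6^i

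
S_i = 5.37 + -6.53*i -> [5.37, -1.16, -7.69, -14.22, -20.75]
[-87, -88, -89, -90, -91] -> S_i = -87 + -1*i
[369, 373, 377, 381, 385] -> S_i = 369 + 4*i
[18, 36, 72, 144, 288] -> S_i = 18*2^i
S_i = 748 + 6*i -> [748, 754, 760, 766, 772]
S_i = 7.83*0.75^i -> [7.83, 5.87, 4.4, 3.3, 2.48]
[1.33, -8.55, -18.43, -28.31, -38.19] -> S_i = 1.33 + -9.88*i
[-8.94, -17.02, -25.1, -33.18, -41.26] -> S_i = -8.94 + -8.08*i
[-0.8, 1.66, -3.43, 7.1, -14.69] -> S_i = -0.80*(-2.07)^i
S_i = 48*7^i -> [48, 336, 2352, 16464, 115248]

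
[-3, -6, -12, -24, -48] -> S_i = -3*2^i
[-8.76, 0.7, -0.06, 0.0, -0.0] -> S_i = -8.76*(-0.08)^i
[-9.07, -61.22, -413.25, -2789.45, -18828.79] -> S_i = -9.07*6.75^i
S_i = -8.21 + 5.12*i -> [-8.21, -3.09, 2.03, 7.15, 12.27]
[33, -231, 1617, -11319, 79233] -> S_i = 33*-7^i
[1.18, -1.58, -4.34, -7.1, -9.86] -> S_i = 1.18 + -2.76*i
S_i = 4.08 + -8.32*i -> [4.08, -4.24, -12.56, -20.88, -29.2]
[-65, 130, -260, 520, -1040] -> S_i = -65*-2^i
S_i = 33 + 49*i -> [33, 82, 131, 180, 229]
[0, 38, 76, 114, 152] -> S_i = 0 + 38*i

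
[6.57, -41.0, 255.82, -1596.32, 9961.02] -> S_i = 6.57*(-6.24)^i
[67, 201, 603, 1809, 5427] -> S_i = 67*3^i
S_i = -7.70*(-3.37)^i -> [-7.7, 25.95, -87.45, 294.7, -993.14]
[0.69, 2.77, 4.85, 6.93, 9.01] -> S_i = 0.69 + 2.08*i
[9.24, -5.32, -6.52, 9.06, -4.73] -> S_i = Random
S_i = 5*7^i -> [5, 35, 245, 1715, 12005]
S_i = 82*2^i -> [82, 164, 328, 656, 1312]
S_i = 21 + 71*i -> [21, 92, 163, 234, 305]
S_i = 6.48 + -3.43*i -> [6.48, 3.05, -0.38, -3.81, -7.24]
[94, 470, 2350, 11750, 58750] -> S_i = 94*5^i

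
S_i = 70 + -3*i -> [70, 67, 64, 61, 58]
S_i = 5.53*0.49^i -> [5.53, 2.71, 1.33, 0.65, 0.32]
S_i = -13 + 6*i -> [-13, -7, -1, 5, 11]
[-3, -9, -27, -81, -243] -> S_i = -3*3^i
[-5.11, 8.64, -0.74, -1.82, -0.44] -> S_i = Random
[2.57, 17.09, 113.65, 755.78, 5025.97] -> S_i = 2.57*6.65^i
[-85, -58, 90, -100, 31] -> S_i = Random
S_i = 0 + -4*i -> [0, -4, -8, -12, -16]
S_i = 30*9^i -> [30, 270, 2430, 21870, 196830]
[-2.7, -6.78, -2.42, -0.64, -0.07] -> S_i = Random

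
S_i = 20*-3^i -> [20, -60, 180, -540, 1620]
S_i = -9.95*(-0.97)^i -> [-9.95, 9.65, -9.36, 9.08, -8.81]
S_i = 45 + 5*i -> [45, 50, 55, 60, 65]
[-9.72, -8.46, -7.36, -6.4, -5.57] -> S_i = -9.72*0.87^i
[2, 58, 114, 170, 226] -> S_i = 2 + 56*i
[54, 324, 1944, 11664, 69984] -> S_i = 54*6^i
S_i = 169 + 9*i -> [169, 178, 187, 196, 205]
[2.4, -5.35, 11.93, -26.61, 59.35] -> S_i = 2.40*(-2.23)^i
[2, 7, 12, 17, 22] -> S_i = 2 + 5*i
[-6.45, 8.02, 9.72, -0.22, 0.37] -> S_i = Random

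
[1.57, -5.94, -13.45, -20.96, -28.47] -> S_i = 1.57 + -7.51*i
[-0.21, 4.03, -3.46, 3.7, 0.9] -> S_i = Random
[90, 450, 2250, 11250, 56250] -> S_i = 90*5^i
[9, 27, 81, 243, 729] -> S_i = 9*3^i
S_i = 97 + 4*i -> [97, 101, 105, 109, 113]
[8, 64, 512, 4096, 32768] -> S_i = 8*8^i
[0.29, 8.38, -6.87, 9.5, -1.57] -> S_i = Random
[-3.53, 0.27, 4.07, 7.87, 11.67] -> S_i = -3.53 + 3.80*i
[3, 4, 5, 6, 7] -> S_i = 3 + 1*i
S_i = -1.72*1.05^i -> [-1.72, -1.81, -1.9, -1.99, -2.09]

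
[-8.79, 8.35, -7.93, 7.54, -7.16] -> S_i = -8.79*(-0.95)^i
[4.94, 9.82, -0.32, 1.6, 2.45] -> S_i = Random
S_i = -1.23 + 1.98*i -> [-1.23, 0.75, 2.73, 4.71, 6.69]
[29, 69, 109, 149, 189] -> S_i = 29 + 40*i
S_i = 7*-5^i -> [7, -35, 175, -875, 4375]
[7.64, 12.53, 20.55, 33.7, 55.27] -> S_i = 7.64*1.64^i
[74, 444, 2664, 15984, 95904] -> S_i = 74*6^i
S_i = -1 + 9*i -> [-1, 8, 17, 26, 35]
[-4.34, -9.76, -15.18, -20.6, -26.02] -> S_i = -4.34 + -5.42*i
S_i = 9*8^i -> [9, 72, 576, 4608, 36864]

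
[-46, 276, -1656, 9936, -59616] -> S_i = -46*-6^i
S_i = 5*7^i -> [5, 35, 245, 1715, 12005]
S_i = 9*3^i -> [9, 27, 81, 243, 729]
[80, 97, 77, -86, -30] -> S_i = Random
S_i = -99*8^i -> [-99, -792, -6336, -50688, -405504]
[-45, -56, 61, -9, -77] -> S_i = Random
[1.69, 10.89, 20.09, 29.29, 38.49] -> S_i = 1.69 + 9.20*i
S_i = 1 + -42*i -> [1, -41, -83, -125, -167]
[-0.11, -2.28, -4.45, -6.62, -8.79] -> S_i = -0.11 + -2.17*i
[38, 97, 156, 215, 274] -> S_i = 38 + 59*i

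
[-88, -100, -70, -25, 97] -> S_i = Random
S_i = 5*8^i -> [5, 40, 320, 2560, 20480]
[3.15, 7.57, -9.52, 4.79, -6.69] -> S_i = Random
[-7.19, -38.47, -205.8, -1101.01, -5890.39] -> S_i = -7.19*5.35^i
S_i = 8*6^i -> [8, 48, 288, 1728, 10368]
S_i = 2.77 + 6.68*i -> [2.77, 9.45, 16.13, 22.81, 29.49]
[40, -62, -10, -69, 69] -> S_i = Random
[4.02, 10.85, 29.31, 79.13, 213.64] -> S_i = 4.02*2.70^i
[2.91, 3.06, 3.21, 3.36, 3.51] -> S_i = 2.91 + 0.15*i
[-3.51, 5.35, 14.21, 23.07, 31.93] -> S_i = -3.51 + 8.86*i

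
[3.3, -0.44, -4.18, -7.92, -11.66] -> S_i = 3.30 + -3.74*i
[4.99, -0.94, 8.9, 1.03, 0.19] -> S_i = Random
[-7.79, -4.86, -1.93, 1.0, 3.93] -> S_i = -7.79 + 2.93*i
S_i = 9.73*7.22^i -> [9.73, 70.25, 507.21, 3662.05, 26440.01]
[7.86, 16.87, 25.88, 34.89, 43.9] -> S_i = 7.86 + 9.01*i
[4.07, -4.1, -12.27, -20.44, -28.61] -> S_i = 4.07 + -8.17*i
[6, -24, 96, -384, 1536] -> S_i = 6*-4^i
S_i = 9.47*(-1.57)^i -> [9.47, -14.87, 23.34, -36.65, 57.54]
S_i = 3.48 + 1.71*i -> [3.48, 5.19, 6.9, 8.61, 10.32]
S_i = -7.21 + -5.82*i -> [-7.21, -13.03, -18.85, -24.67, -30.49]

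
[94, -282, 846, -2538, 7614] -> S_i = 94*-3^i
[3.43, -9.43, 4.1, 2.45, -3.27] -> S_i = Random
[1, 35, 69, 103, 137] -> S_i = 1 + 34*i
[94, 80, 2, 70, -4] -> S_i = Random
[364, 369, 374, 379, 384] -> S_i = 364 + 5*i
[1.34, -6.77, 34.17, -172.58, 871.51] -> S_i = 1.34*(-5.05)^i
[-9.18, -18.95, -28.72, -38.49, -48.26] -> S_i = -9.18 + -9.77*i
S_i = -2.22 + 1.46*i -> [-2.22, -0.76, 0.7, 2.16, 3.62]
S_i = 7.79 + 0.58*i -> [7.79, 8.37, 8.95, 9.53, 10.11]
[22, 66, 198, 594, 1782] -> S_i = 22*3^i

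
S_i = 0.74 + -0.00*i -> [0.74, 0.74, 0.74, 0.74, 0.74]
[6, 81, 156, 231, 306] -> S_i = 6 + 75*i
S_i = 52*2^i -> [52, 104, 208, 416, 832]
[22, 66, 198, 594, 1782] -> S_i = 22*3^i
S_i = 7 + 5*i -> [7, 12, 17, 22, 27]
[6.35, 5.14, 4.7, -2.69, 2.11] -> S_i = Random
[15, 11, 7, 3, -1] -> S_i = 15 + -4*i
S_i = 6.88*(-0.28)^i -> [6.88, -1.93, 0.54, -0.15, 0.04]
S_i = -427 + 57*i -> [-427, -370, -313, -256, -199]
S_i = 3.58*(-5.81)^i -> [3.58, -20.8, 120.85, -702.12, 4079.32]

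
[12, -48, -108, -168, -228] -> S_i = 12 + -60*i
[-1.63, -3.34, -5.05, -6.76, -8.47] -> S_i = -1.63 + -1.71*i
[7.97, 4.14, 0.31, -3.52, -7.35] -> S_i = 7.97 + -3.83*i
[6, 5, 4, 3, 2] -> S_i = 6 + -1*i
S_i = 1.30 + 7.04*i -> [1.3, 8.34, 15.38, 22.42, 29.46]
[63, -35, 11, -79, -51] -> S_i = Random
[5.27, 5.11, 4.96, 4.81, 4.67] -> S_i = 5.27*0.97^i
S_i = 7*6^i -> [7, 42, 252, 1512, 9072]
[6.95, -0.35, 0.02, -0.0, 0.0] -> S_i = 6.95*(-0.05)^i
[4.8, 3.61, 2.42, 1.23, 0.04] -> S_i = 4.80 + -1.19*i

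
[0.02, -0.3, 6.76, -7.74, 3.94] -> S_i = Random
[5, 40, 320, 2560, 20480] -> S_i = 5*8^i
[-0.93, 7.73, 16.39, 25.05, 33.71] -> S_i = -0.93 + 8.66*i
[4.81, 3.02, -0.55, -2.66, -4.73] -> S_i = Random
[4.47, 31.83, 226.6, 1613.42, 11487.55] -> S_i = 4.47*7.12^i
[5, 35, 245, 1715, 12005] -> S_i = 5*7^i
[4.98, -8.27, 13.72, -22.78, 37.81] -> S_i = 4.98*(-1.66)^i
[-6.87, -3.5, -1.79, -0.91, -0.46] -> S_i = -6.87*0.51^i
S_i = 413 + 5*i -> [413, 418, 423, 428, 433]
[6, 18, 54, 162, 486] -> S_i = 6*3^i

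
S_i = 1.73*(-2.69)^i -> [1.73, -4.65, 12.52, -33.67, 90.58]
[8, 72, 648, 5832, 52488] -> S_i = 8*9^i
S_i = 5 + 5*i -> [5, 10, 15, 20, 25]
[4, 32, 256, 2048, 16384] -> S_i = 4*8^i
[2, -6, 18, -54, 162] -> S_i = 2*-3^i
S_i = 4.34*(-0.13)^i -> [4.34, -0.56, 0.07, -0.01, 0.0]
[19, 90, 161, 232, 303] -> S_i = 19 + 71*i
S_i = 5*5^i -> [5, 25, 125, 625, 3125]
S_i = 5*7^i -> [5, 35, 245, 1715, 12005]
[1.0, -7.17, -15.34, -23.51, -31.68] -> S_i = 1.00 + -8.17*i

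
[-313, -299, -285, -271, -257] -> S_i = -313 + 14*i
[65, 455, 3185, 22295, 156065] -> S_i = 65*7^i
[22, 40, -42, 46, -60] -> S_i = Random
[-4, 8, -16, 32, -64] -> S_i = -4*-2^i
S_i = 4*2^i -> [4, 8, 16, 32, 64]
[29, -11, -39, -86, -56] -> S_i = Random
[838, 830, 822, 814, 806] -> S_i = 838 + -8*i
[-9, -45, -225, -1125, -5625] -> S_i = -9*5^i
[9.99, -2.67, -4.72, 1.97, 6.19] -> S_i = Random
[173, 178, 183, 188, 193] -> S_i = 173 + 5*i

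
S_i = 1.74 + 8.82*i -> [1.74, 10.56, 19.38, 28.2, 37.02]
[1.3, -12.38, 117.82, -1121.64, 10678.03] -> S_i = 1.30*(-9.52)^i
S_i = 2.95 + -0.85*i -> [2.95, 2.1, 1.25, 0.4, -0.45]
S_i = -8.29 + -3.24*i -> [-8.29, -11.53, -14.77, -18.01, -21.25]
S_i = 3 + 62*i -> [3, 65, 127, 189, 251]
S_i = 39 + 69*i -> [39, 108, 177, 246, 315]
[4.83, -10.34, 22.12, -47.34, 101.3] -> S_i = 4.83*(-2.14)^i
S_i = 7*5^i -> [7, 35, 175, 875, 4375]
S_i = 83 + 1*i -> [83, 84, 85, 86, 87]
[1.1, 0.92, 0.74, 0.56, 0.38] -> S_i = 1.10 + -0.18*i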